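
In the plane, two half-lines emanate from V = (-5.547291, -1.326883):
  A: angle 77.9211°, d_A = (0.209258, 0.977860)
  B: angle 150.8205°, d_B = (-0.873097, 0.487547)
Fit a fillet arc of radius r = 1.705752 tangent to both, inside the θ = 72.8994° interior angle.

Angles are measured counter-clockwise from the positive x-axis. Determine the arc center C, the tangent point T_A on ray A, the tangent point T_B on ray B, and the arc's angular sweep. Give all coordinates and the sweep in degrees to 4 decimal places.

center=(-6.7320,1.2884) T_A=(-5.0640,0.9314) T_B=(-7.5636,-0.2009) sweep=107.1006

bisector direction at 114.3708° = (-0.412640,0.910894)
center distance |VC| = r/sin(θ/2) = 1.705752/sin(36.4497°) = 2.871072
C = V + |VC|·bis = (-6.7320,1.2884)
T_A = V + ((C−V)·d_A)·d_A = V + 2.3094·d_A = (-5.0640,0.9314)
T_B = V + ((C−V)·d_B)·d_B = V + 2.3094·d_B = (-7.5636,-0.2009)
sweep = 180° − θ = 107.1006°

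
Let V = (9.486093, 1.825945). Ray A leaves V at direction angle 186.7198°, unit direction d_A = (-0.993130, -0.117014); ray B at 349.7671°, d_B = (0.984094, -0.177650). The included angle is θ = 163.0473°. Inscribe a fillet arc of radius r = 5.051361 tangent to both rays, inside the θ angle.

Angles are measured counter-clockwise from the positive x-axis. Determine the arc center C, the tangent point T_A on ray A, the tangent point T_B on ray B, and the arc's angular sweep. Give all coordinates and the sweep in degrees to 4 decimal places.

bisector direction at 268.2434° = (-0.030653,-0.999530)
center distance |VC| = r/sin(θ/2) = 5.051361/sin(81.5237°) = 5.107147
C = V + |VC|·bis = (9.3295,-3.2788)
T_A = V + ((C−V)·d_A)·d_A = V + 0.7528·d_A = (8.7385,1.7379)
T_B = V + ((C−V)·d_B)·d_B = V + 0.7528·d_B = (10.2269,1.6922)
sweep = 180° − θ = 16.9527°

center=(9.3295,-3.2788) T_A=(8.7385,1.7379) T_B=(10.2269,1.6922) sweep=16.9527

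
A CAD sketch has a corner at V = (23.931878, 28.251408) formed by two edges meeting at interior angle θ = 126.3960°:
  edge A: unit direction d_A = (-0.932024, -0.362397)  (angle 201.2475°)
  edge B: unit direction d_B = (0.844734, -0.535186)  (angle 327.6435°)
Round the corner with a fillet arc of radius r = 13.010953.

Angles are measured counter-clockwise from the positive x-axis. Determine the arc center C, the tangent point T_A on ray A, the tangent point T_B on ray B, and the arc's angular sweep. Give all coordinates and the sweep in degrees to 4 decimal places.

bisector direction at 264.4455° = (-0.096793,-0.995305)
center distance |VC| = r/sin(θ/2) = 13.010953/sin(63.1980°) = 14.576954
C = V + |VC|·bis = (22.5209,13.7429)
T_A = V + ((C−V)·d_A)·d_A = V + 6.5729·d_A = (17.8058,25.8694)
T_B = V + ((C−V)·d_B)·d_B = V + 6.5729·d_B = (29.4842,24.7337)
sweep = 180° − θ = 53.6040°

center=(22.5209,13.7429) T_A=(17.8058,25.8694) T_B=(29.4842,24.7337) sweep=53.6040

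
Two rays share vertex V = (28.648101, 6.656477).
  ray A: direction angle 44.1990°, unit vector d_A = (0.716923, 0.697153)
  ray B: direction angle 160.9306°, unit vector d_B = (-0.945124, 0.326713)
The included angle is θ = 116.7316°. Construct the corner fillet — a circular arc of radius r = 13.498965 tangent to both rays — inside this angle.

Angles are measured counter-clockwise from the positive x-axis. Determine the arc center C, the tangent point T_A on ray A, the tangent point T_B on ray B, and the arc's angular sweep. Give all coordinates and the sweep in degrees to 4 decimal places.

bisector direction at 102.5648° = (-0.217544,0.976051)
center distance |VC| = r/sin(θ/2) = 13.498965/sin(58.3658°) = 15.854760
C = V + |VC|·bis = (25.1990,22.1315)
T_A = V + ((C−V)·d_A)·d_A = V + 8.3157·d_A = (34.6098,12.4538)
T_B = V + ((C−V)·d_B)·d_B = V + 8.3157·d_B = (20.7887,9.3733)
sweep = 180° − θ = 63.2684°

center=(25.1990,22.1315) T_A=(34.6098,12.4538) T_B=(20.7887,9.3733) sweep=63.2684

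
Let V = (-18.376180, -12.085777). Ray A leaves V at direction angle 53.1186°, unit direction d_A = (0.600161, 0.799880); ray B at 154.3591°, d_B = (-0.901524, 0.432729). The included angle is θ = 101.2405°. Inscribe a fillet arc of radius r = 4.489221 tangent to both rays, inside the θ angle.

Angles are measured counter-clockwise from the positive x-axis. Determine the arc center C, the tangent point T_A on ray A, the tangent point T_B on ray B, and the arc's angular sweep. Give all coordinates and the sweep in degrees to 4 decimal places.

center=(-19.7555,-6.4441) T_A=(-16.1647,-9.1384) T_B=(-21.6981,-10.4912) sweep=78.7595

bisector direction at 103.7388° = (-0.237497,0.971388)
center distance |VC| = r/sin(θ/2) = 4.489221/sin(50.6202°) = 5.807847
C = V + |VC|·bis = (-19.7555,-6.4441)
T_A = V + ((C−V)·d_A)·d_A = V + 3.6848·d_A = (-16.1647,-9.1384)
T_B = V + ((C−V)·d_B)·d_B = V + 3.6848·d_B = (-21.6981,-10.4912)
sweep = 180° − θ = 78.7595°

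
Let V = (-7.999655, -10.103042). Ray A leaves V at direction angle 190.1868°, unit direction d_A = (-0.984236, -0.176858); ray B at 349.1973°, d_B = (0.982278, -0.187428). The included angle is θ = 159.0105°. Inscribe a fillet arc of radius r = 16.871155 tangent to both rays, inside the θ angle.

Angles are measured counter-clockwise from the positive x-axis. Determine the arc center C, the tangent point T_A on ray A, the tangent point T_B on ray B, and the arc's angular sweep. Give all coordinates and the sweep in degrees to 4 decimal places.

bisector direction at 269.6921° = (-0.005375,-0.999986)
center distance |VC| = r/sin(θ/2) = 16.871155/sin(79.5053°) = 17.158184
C = V + |VC|·bis = (-8.0919,-27.2610)
T_A = V + ((C−V)·d_A)·d_A = V + 3.1253·d_A = (-11.0757,-10.6558)
T_B = V + ((C−V)·d_B)·d_B = V + 3.1253·d_B = (-4.9298,-10.6888)
sweep = 180° − θ = 20.9895°

center=(-8.0919,-27.2610) T_A=(-11.0757,-10.6558) T_B=(-4.9298,-10.6888) sweep=20.9895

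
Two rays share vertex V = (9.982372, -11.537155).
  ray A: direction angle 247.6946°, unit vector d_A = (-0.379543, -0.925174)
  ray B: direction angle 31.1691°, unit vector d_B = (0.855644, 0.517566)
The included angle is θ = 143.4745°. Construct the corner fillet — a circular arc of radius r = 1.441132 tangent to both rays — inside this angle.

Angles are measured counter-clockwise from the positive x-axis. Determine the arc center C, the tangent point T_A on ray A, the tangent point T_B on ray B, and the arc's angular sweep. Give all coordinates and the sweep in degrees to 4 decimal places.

center=(11.1352,-12.5241) T_A=(9.8019,-11.9771) T_B=(10.3893,-11.2910) sweep=36.5255

bisector direction at 319.4319° = (0.759633,-0.650352)
center distance |VC| = r/sin(θ/2) = 1.441132/sin(71.7373°) = 1.517573
C = V + |VC|·bis = (11.1352,-12.5241)
T_A = V + ((C−V)·d_A)·d_A = V + 0.4756·d_A = (9.8019,-11.9771)
T_B = V + ((C−V)·d_B)·d_B = V + 0.4756·d_B = (10.3893,-11.2910)
sweep = 180° − θ = 36.5255°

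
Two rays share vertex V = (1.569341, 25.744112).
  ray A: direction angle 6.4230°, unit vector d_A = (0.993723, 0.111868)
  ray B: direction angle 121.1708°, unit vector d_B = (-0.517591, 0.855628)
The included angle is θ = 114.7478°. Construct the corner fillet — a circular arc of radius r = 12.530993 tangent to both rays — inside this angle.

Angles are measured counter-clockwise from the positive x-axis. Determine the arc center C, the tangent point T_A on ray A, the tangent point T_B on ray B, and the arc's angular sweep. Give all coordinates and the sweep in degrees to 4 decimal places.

center=(8.1391,39.0938) T_A=(9.5409,26.6415) T_B=(-2.5827,32.6079) sweep=65.2522

bisector direction at 63.7969° = (0.441554,0.897234)
center distance |VC| = r/sin(θ/2) = 12.530993/sin(57.3739°) = 14.878759
C = V + |VC|·bis = (8.1391,39.0938)
T_A = V + ((C−V)·d_A)·d_A = V + 8.0219·d_A = (9.5409,26.6415)
T_B = V + ((C−V)·d_B)·d_B = V + 8.0219·d_B = (-2.5827,32.6079)
sweep = 180° − θ = 65.2522°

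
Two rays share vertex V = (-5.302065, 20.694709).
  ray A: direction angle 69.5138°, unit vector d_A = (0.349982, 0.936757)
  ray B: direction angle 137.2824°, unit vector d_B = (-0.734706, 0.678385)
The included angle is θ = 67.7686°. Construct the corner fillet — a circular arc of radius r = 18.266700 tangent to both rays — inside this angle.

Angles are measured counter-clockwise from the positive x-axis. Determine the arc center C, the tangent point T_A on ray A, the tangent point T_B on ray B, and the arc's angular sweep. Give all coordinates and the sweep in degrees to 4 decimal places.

center=(-12.8941,52.5673) T_A=(4.2174,46.1743) T_B=(-25.2859,39.1467) sweep=112.2314

bisector direction at 103.3981° = (-0.231716,0.972784)
center distance |VC| = r/sin(θ/2) = 18.266700/sin(33.8843°) = 32.764344
C = V + |VC|·bis = (-12.8941,52.5673)
T_A = V + ((C−V)·d_A)·d_A = V + 27.1998·d_A = (4.2174,46.1743)
T_B = V + ((C−V)·d_B)·d_B = V + 27.1998·d_B = (-25.2859,39.1467)
sweep = 180° − θ = 112.2314°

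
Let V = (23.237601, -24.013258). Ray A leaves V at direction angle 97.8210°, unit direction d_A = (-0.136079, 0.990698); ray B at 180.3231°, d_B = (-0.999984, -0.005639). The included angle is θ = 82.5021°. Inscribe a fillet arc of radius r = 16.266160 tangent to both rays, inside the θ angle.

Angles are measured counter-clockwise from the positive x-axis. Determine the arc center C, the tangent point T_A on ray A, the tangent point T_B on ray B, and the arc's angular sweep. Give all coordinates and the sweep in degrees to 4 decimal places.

bisector direction at 139.0720° = (-0.755534,0.655109)
center distance |VC| = r/sin(θ/2) = 16.266160/sin(41.2510°) = 24.669634
C = V + |VC|·bis = (4.5989,-7.8519)
T_A = V + ((C−V)·d_A)·d_A = V + 18.5473·d_A = (20.7137,-5.6385)
T_B = V + ((C−V)·d_B)·d_B = V + 18.5473·d_B = (4.6906,-24.1178)
sweep = 180° − θ = 97.4979°

center=(4.5989,-7.8519) T_A=(20.7137,-5.6385) T_B=(4.6906,-24.1178) sweep=97.4979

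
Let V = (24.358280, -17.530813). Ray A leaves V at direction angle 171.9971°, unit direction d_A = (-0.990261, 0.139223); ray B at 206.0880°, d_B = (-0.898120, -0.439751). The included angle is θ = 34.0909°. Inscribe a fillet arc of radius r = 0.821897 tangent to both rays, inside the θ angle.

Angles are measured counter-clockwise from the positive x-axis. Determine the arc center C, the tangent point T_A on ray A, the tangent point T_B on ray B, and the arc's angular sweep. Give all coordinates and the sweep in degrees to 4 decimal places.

bisector direction at 189.0426° = (-0.987572,-0.157168)
center distance |VC| = r/sin(θ/2) = 0.821897/sin(17.0454°) = 2.803863
C = V + |VC|·bis = (21.5893,-17.9715)
T_A = V + ((C−V)·d_A)·d_A = V + 2.6807·d_A = (21.7037,-17.1576)
T_B = V + ((C−V)·d_B)·d_B = V + 2.6807·d_B = (21.9507,-18.7097)
sweep = 180° − θ = 145.9091°

center=(21.5893,-17.9715) T_A=(21.7037,-17.1576) T_B=(21.9507,-18.7097) sweep=145.9091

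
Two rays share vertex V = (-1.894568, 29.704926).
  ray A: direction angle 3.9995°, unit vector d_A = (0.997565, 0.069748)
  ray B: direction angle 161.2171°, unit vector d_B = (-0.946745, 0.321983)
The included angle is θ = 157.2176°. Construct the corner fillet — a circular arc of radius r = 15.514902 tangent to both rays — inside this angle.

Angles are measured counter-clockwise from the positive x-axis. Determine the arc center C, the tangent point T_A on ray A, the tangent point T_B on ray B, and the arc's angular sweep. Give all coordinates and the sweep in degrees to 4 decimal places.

center=(0.1416,45.4001) T_A=(1.2237,29.9229) T_B=(-4.8540,30.7114) sweep=22.7824

bisector direction at 82.6083° = (0.128652,0.991690)
center distance |VC| = r/sin(θ/2) = 15.514902/sin(78.6088°) = 15.826663
C = V + |VC|·bis = (0.1416,45.4001)
T_A = V + ((C−V)·d_A)·d_A = V + 3.1259·d_A = (1.2237,29.9229)
T_B = V + ((C−V)·d_B)·d_B = V + 3.1259·d_B = (-4.8540,30.7114)
sweep = 180° − θ = 22.7824°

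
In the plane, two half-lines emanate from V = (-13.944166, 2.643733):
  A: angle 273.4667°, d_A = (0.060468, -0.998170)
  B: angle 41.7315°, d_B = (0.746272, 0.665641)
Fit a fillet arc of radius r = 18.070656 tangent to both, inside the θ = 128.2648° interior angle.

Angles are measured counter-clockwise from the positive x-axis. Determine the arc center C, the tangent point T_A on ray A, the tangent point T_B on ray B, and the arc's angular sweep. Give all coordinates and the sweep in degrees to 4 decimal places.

bisector direction at 337.5991° = (0.924540,-0.381085)
center distance |VC| = r/sin(θ/2) = 18.070656/sin(64.1324°) = 20.082866
C = V + |VC|·bis = (4.6232,-5.0095)
T_A = V + ((C−V)·d_A)·d_A = V + 8.7620·d_A = (-13.4143,-6.1022)
T_B = V + ((C−V)·d_B)·d_B = V + 8.7620·d_B = (-7.4053,8.4761)
sweep = 180° − θ = 51.7352°

center=(4.6232,-5.0095) T_A=(-13.4143,-6.1022) T_B=(-7.4053,8.4761) sweep=51.7352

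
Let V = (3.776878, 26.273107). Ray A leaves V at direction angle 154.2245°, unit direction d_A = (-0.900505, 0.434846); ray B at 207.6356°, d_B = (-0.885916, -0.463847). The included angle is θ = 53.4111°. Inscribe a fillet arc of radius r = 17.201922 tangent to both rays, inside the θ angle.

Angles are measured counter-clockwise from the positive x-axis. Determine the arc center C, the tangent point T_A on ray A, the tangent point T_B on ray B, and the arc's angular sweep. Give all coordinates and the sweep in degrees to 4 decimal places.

bisector direction at 180.9301° = (-0.999868,-0.016232)
center distance |VC| = r/sin(θ/2) = 17.201922/sin(26.7055°) = 38.277059
C = V + |VC|·bis = (-34.4951,25.6518)
T_A = V + ((C−V)·d_A)·d_A = V + 34.1940·d_A = (-27.0149,41.1422)
T_B = V + ((C−V)·d_B)·d_B = V + 34.1940·d_B = (-26.5161,10.4124)
sweep = 180° − θ = 126.5889°

center=(-34.4951,25.6518) T_A=(-27.0149,41.1422) T_B=(-26.5161,10.4124) sweep=126.5889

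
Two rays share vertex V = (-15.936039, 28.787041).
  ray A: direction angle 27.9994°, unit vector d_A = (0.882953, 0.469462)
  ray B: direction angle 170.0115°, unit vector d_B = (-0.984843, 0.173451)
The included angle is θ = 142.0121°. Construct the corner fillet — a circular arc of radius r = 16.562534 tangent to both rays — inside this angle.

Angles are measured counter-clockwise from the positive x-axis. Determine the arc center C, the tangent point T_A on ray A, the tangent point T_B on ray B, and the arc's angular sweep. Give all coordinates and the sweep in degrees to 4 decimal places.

bisector direction at 99.0054° = (-0.156528,0.987673)
center distance |VC| = r/sin(θ/2) = 16.562534/sin(71.0061°) = 17.516242
C = V + |VC|·bis = (-18.6778,46.0874)
T_A = V + ((C−V)·d_A)·d_A = V + 5.7010·d_A = (-10.9023,31.4634)
T_B = V + ((C−V)·d_B)·d_B = V + 5.7010·d_B = (-21.5506,29.7759)
sweep = 180° − θ = 37.9879°

center=(-18.6778,46.0874) T_A=(-10.9023,31.4634) T_B=(-21.5506,29.7759) sweep=37.9879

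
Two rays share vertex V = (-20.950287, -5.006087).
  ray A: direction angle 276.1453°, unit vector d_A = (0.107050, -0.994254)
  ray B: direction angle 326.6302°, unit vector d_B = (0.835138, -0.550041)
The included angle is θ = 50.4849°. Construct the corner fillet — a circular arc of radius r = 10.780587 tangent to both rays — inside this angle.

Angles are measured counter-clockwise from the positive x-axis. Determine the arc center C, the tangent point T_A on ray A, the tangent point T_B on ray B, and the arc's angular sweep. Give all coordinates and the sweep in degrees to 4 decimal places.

center=(-7.7838,-26.5866) T_A=(-18.5025,-27.7406) T_B=(-1.8541,-17.5833) sweep=129.5151

bisector direction at 301.3878° = (0.520827,-0.853662)
center distance |VC| = r/sin(θ/2) = 10.780587/sin(25.2425°) = 25.279865
C = V + |VC|·bis = (-7.7838,-26.5866)
T_A = V + ((C−V)·d_A)·d_A = V + 22.8659·d_A = (-18.5025,-27.7406)
T_B = V + ((C−V)·d_B)·d_B = V + 22.8659·d_B = (-1.8541,-17.5833)
sweep = 180° − θ = 129.5151°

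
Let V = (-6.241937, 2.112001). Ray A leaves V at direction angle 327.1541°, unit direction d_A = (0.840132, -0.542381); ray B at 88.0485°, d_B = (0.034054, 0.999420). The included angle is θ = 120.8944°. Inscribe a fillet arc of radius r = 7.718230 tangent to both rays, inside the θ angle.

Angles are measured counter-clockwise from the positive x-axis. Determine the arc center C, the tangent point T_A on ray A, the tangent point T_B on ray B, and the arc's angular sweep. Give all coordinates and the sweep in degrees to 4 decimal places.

center=(1.6208,6.2228) T_A=(-2.5654,-0.2615) T_B=(-6.0929,6.4856) sweep=59.1056

bisector direction at 27.6013° = (0.886193,0.463316)
center distance |VC| = r/sin(θ/2) = 7.718230/sin(60.4472°) = 8.872533
C = V + |VC|·bis = (1.6208,6.2228)
T_A = V + ((C−V)·d_A)·d_A = V + 4.3762·d_A = (-2.5654,-0.2615)
T_B = V + ((C−V)·d_B)·d_B = V + 4.3762·d_B = (-6.0929,6.4856)
sweep = 180° − θ = 59.1056°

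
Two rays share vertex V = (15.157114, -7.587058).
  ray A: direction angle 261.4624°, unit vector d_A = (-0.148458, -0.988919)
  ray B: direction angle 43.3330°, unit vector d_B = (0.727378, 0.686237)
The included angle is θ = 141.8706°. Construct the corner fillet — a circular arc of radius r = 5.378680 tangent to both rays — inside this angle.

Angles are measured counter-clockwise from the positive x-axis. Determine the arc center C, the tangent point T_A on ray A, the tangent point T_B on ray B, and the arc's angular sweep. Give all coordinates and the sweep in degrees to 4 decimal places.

center=(20.2002,-10.2238) T_A=(14.8812,-9.4253) T_B=(16.5092,-6.3115) sweep=38.1294

bisector direction at 332.3977° = (0.886185,-0.463332)
center distance |VC| = r/sin(θ/2) = 5.378680/sin(70.9353°) = 5.690820
C = V + |VC|·bis = (20.2002,-10.2238)
T_A = V + ((C−V)·d_A)·d_A = V + 1.8588·d_A = (14.8812,-9.4253)
T_B = V + ((C−V)·d_B)·d_B = V + 1.8588·d_B = (16.5092,-6.3115)
sweep = 180° − θ = 38.1294°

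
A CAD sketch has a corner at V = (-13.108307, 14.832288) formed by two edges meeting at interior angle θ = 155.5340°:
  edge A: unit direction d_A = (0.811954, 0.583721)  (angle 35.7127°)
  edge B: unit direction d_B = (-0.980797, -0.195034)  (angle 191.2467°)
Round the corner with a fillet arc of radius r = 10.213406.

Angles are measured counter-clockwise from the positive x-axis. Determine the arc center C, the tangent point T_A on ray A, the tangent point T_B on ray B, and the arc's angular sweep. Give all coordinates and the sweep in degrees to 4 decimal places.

bisector direction at 113.4797° = (-0.398424,0.917201)
center distance |VC| = r/sin(θ/2) = 10.213406/sin(77.7670°) = 10.450699
C = V + |VC|·bis = (-17.2721,24.4177)
T_A = V + ((C−V)·d_A)·d_A = V + 2.2144·d_A = (-11.3103,16.1249)
T_B = V + ((C−V)·d_B)·d_B = V + 2.2144·d_B = (-15.2802,14.4004)
sweep = 180° − θ = 24.4660°

center=(-17.2721,24.4177) T_A=(-11.3103,16.1249) T_B=(-15.2802,14.4004) sweep=24.4660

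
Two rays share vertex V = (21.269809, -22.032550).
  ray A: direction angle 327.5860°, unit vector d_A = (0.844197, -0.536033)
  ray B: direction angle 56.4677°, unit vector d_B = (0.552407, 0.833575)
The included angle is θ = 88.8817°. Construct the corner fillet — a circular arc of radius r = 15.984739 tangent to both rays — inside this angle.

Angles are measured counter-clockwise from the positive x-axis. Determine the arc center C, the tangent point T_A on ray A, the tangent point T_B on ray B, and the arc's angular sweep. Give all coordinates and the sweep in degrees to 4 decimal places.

bisector direction at 12.0269° = (0.978050,0.208370)
center distance |VC| = r/sin(θ/2) = 15.984739/sin(44.4408°) = 22.829714
C = V + |VC|·bis = (43.5984,-17.2755)
T_A = V + ((C−V)·d_A)·d_A = V + 16.2998·d_A = (35.0301,-30.7698)
T_B = V + ((C−V)·d_B)·d_B = V + 16.2998·d_B = (30.2739,-8.4454)
sweep = 180° − θ = 91.1183°

center=(43.5984,-17.2755) T_A=(35.0301,-30.7698) T_B=(30.2739,-8.4454) sweep=91.1183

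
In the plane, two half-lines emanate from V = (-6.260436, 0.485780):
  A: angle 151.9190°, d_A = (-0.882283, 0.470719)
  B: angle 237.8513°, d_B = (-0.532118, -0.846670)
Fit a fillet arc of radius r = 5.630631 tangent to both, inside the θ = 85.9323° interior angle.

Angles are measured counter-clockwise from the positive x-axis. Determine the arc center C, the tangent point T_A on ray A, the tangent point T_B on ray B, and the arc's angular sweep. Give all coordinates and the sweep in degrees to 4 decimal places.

bisector direction at 194.8852° = (-0.966443,-0.256882)
center distance |VC| = r/sin(θ/2) = 5.630631/sin(42.9661°) = 8.261312
C = V + |VC|·bis = (-14.2445,-1.6364)
T_A = V + ((C−V)·d_A)·d_A = V + 6.0453·d_A = (-11.5941,3.3314)
T_B = V + ((C−V)·d_B)·d_B = V + 6.0453·d_B = (-9.4772,-4.6326)
sweep = 180° − θ = 94.0677°

center=(-14.2445,-1.6364) T_A=(-11.5941,3.3314) T_B=(-9.4772,-4.6326) sweep=94.0677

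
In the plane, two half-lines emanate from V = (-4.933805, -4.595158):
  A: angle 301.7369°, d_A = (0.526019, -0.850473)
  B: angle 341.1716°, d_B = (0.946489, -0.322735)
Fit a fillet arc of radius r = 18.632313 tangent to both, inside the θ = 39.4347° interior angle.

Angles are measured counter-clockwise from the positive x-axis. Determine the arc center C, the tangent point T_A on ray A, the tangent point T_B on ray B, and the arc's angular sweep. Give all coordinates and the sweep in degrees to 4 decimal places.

bisector direction at 321.4543° = (0.782111,-0.623139)
center distance |VC| = r/sin(θ/2) = 18.632313/sin(19.7173°) = 55.226435
C = V + |VC|·bis = (38.2594,-39.0089)
T_A = V + ((C−V)·d_A)·d_A = V + 51.9884·d_A = (22.4131,-48.8099)
T_B = V + ((C−V)·d_B)·d_B = V + 51.9884·d_B = (44.2727,-21.3736)
sweep = 180° − θ = 140.5653°

center=(38.2594,-39.0089) T_A=(22.4131,-48.8099) T_B=(44.2727,-21.3736) sweep=140.5653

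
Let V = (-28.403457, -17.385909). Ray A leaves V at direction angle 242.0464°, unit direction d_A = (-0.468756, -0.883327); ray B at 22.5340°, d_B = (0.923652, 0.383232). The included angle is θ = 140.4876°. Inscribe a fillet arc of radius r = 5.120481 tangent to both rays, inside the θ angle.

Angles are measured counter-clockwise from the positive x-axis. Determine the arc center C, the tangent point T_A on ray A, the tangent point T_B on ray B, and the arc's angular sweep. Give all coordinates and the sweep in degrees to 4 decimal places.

center=(-24.7425,-21.4107) T_A=(-29.2655,-19.0104) T_B=(-26.7048,-16.6811) sweep=39.5124

bisector direction at 312.2902° = (0.672886,-0.739746)
center distance |VC| = r/sin(θ/2) = 5.120481/sin(70.2438°) = 5.440725
C = V + |VC|·bis = (-24.7425,-21.4107)
T_A = V + ((C−V)·d_A)·d_A = V + 1.8391·d_A = (-29.2655,-19.0104)
T_B = V + ((C−V)·d_B)·d_B = V + 1.8391·d_B = (-26.7048,-16.6811)
sweep = 180° − θ = 39.5124°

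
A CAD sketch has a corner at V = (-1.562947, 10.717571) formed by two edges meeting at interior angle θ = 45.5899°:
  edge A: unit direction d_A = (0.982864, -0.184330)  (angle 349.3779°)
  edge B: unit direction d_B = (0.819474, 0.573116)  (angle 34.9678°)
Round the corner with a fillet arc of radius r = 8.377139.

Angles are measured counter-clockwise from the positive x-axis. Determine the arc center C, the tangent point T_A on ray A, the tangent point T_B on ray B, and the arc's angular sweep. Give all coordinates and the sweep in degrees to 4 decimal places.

center=(19.5730,15.2768) T_A=(18.0288,7.0432) T_B=(14.7719,22.1417) sweep=134.4101

bisector direction at 12.1729° = (0.977516,0.210862)
center distance |VC| = r/sin(θ/2) = 8.377139/sin(22.7950°) = 21.622087
C = V + |VC|·bis = (19.5730,15.2768)
T_A = V + ((C−V)·d_A)·d_A = V + 19.9333·d_A = (18.0288,7.0432)
T_B = V + ((C−V)·d_B)·d_B = V + 19.9333·d_B = (14.7719,22.1417)
sweep = 180° − θ = 134.4101°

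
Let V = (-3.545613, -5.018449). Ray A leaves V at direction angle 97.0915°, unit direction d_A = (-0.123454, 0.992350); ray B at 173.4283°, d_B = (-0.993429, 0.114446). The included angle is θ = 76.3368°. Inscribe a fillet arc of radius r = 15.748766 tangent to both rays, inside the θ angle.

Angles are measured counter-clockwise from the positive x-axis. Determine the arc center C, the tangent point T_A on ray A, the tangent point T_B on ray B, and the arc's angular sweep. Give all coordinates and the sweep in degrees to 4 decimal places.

center=(-21.6474,12.9199) T_A=(-6.0191,14.8641) T_B=(-23.4498,-2.7254) sweep=103.6632

bisector direction at 135.2599° = (-0.710307,0.703892)
center distance |VC| = r/sin(θ/2) = 15.748766/sin(38.1684°) = 25.484476
C = V + |VC|·bis = (-21.6474,12.9199)
T_A = V + ((C−V)·d_A)·d_A = V + 20.0358·d_A = (-6.0191,14.8641)
T_B = V + ((C−V)·d_B)·d_B = V + 20.0358·d_B = (-23.4498,-2.7254)
sweep = 180° − θ = 103.6632°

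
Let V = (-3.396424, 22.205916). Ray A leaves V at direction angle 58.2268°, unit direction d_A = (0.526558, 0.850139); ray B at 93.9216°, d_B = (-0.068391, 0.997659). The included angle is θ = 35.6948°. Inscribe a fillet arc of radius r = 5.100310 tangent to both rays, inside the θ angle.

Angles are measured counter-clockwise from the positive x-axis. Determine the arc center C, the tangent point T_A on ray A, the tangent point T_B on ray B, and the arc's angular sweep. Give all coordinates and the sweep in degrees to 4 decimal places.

bisector direction at 76.0742° = (0.240665,0.970608)
center distance |VC| = r/sin(θ/2) = 5.100310/sin(17.8474°) = 16.641419
C = V + |VC|·bis = (0.6086,38.3582)
T_A = V + ((C−V)·d_A)·d_A = V + 15.8406·d_A = (4.9446,35.6726)
T_B = V + ((C−V)·d_B)·d_B = V + 15.8406·d_B = (-4.4798,38.0094)
sweep = 180° − θ = 144.3052°

center=(0.6086,38.3582) T_A=(4.9446,35.6726) T_B=(-4.4798,38.0094) sweep=144.3052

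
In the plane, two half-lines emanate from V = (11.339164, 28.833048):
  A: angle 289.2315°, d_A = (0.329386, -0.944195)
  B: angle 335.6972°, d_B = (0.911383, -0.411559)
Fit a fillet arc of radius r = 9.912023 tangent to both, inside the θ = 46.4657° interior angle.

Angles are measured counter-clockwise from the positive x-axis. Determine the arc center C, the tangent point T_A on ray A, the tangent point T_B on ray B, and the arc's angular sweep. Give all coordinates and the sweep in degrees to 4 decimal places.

bisector direction at 312.4644° = (0.675131,-0.737698)
center distance |VC| = r/sin(θ/2) = 9.912023/sin(23.2328°) = 25.127519
C = V + |VC|·bis = (28.3035,10.2965)
T_A = V + ((C−V)·d_A)·d_A = V + 23.0899·d_A = (18.9447,7.0317)
T_B = V + ((C−V)·d_B)·d_B = V + 23.0899·d_B = (32.3829,19.3302)
sweep = 180° − θ = 133.5343°

center=(28.3035,10.2965) T_A=(18.9447,7.0317) T_B=(32.3829,19.3302) sweep=133.5343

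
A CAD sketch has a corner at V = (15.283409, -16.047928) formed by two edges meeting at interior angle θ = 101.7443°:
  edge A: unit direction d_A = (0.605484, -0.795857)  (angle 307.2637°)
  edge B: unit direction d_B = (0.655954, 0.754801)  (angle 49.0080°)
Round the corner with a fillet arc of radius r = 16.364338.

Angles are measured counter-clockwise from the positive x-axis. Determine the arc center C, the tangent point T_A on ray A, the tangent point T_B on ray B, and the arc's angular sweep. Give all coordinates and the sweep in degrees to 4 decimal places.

bisector direction at 358.1359° = (0.999471,-0.032530)
center distance |VC| = r/sin(θ/2) = 16.364338/sin(50.8721°) = 21.095139
C = V + |VC|·bis = (36.3674,-16.7341)
T_A = V + ((C−V)·d_A)·d_A = V + 13.3121·d_A = (23.3437,-26.6425)
T_B = V + ((C−V)·d_B)·d_B = V + 13.3121·d_B = (24.0156,-5.9999)
sweep = 180° − θ = 78.2557°

center=(36.3674,-16.7341) T_A=(23.3437,-26.6425) T_B=(24.0156,-5.9999) sweep=78.2557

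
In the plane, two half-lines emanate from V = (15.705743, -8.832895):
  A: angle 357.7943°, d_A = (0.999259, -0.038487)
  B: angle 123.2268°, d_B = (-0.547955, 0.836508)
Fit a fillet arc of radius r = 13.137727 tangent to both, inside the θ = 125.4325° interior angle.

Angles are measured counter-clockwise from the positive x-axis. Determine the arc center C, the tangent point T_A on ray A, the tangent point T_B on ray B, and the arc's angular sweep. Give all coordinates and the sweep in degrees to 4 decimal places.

center=(22.9825,4.0343) T_A=(22.4769,-9.0937) T_B=(11.9927,-3.1646) sweep=54.5675

bisector direction at 60.5106° = (0.492263,0.870446)
center distance |VC| = r/sin(θ/2) = 13.137727/sin(62.7163°) = 14.782298
C = V + |VC|·bis = (22.9825,4.0343)
T_A = V + ((C−V)·d_A)·d_A = V + 6.7762·d_A = (22.4769,-9.0937)
T_B = V + ((C−V)·d_B)·d_B = V + 6.7762·d_B = (11.9927,-3.1646)
sweep = 180° − θ = 54.5675°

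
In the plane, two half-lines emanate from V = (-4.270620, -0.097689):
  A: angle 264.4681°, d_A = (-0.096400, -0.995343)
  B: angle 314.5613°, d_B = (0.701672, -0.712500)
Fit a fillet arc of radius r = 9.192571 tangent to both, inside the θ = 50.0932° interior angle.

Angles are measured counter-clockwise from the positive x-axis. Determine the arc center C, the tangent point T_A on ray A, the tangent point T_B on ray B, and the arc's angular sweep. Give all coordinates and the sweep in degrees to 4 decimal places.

bisector direction at 289.5147° = (0.334049,-0.942556)
center distance |VC| = r/sin(θ/2) = 9.192571/sin(25.0466°) = 21.713611
C = V + |VC|·bis = (2.9828,-20.5640)
T_A = V + ((C−V)·d_A)·d_A = V + 19.6717·d_A = (-6.1670,-19.6778)
T_B = V + ((C−V)·d_B)·d_B = V + 19.6717·d_B = (9.5325,-14.1138)
sweep = 180° − θ = 129.9068°

center=(2.9828,-20.5640) T_A=(-6.1670,-19.6778) T_B=(9.5325,-14.1138) sweep=129.9068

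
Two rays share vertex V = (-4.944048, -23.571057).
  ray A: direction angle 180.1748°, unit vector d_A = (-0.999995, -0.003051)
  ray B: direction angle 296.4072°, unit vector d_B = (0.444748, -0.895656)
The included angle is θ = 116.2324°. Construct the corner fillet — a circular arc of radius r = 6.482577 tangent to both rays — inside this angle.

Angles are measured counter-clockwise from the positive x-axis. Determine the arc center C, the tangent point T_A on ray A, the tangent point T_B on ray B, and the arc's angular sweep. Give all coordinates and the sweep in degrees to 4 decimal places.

bisector direction at 238.2910° = (-0.525605,-0.850729)
center distance |VC| = r/sin(θ/2) = 6.482577/sin(58.1162°) = 7.634456
C = V + |VC|·bis = (-8.9568,-30.0659)
T_A = V + ((C−V)·d_A)·d_A = V + 4.0325·d_A = (-8.9765,-23.5834)
T_B = V + ((C−V)·d_B)·d_B = V + 4.0325·d_B = (-3.1506,-27.1828)
sweep = 180° − θ = 63.7676°

center=(-8.9568,-30.0659) T_A=(-8.9765,-23.5834) T_B=(-3.1506,-27.1828) sweep=63.7676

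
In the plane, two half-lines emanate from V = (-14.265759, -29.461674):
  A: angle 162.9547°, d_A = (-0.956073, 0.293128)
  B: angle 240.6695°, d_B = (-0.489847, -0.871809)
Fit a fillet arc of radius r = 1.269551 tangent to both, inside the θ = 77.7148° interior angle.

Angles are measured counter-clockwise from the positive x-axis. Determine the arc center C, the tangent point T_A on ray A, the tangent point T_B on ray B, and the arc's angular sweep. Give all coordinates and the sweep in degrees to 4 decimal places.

bisector direction at 201.8121° = (-0.928407,-0.371564)
center distance |VC| = r/sin(θ/2) = 1.269551/sin(38.8574°) = 2.023562
C = V + |VC|·bis = (-16.1444,-30.2136)
T_A = V + ((C−V)·d_A)·d_A = V + 1.5758·d_A = (-15.7723,-28.9998)
T_B = V + ((C−V)·d_B)·d_B = V + 1.5758·d_B = (-15.0376,-30.8354)
sweep = 180° − θ = 102.2852°

center=(-16.1444,-30.2136) T_A=(-15.7723,-28.9998) T_B=(-15.0376,-30.8354) sweep=102.2852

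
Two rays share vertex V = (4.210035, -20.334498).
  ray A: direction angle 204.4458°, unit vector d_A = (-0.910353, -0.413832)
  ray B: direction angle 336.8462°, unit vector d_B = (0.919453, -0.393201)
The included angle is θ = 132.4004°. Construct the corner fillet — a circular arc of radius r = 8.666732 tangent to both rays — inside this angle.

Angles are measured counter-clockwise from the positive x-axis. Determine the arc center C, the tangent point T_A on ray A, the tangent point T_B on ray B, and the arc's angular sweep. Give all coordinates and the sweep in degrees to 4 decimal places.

center=(4.3168,-29.8061) T_A=(0.7303,-21.9164) T_B=(7.7246,-21.8375) sweep=47.5996

bisector direction at 270.6460° = (0.011275,-0.999936)
center distance |VC| = r/sin(θ/2) = 8.666732/sin(66.2002°) = 9.472241
C = V + |VC|·bis = (4.3168,-29.8061)
T_A = V + ((C−V)·d_A)·d_A = V + 3.8224·d_A = (0.7303,-21.9164)
T_B = V + ((C−V)·d_B)·d_B = V + 3.8224·d_B = (7.7246,-21.8375)
sweep = 180° − θ = 47.5996°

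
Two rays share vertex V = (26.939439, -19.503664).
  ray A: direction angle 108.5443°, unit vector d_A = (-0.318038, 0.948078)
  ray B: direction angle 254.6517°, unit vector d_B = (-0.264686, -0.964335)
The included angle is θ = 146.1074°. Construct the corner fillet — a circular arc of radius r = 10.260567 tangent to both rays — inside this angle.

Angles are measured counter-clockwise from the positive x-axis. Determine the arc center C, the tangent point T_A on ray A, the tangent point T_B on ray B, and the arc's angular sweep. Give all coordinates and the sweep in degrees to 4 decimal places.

bisector direction at 181.5980° = (-0.999611,-0.027887)
center distance |VC| = r/sin(θ/2) = 10.260567/sin(73.0537°) = 10.726321
C = V + |VC|·bis = (16.2173,-19.8028)
T_A = V + ((C−V)·d_A)·d_A = V + 3.1265·d_A = (25.9451,-16.5395)
T_B = V + ((C−V)·d_B)·d_B = V + 3.1265·d_B = (26.1119,-22.5186)
sweep = 180° − θ = 33.8926°

center=(16.2173,-19.8028) T_A=(25.9451,-16.5395) T_B=(26.1119,-22.5186) sweep=33.8926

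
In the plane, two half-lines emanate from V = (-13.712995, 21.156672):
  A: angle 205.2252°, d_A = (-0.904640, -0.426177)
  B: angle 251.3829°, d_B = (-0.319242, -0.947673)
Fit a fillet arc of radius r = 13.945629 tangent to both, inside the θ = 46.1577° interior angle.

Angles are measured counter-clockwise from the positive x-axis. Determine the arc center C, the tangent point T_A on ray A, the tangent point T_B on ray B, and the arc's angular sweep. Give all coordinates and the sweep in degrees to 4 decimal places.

center=(-37.3772,-5.4073) T_A=(-43.3205,7.2085) T_B=(-24.1613,-9.8593) sweep=133.8423

bisector direction at 228.3041° = (-0.665178,-0.746685)
center distance |VC| = r/sin(θ/2) = 13.945629/sin(23.0788°) = 35.575807
C = V + |VC|·bis = (-37.3772,-5.4073)
T_A = V + ((C−V)·d_A)·d_A = V + 32.7285·d_A = (-43.3205,7.2085)
T_B = V + ((C−V)·d_B)·d_B = V + 32.7285·d_B = (-24.1613,-9.8593)
sweep = 180° − θ = 133.8423°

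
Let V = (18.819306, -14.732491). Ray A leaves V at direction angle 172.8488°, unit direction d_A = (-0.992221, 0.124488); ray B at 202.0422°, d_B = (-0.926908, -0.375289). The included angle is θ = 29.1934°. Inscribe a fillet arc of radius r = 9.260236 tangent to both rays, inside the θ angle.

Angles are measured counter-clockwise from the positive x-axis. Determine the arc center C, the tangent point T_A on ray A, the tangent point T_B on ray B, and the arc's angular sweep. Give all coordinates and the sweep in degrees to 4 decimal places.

bisector direction at 187.4455° = (-0.991569,-0.129583)
center distance |VC| = r/sin(θ/2) = 9.260236/sin(14.5967°) = 36.744982
C = V + |VC|·bis = (-17.6159,-19.4940)
T_A = V + ((C−V)·d_A)·d_A = V + 35.5590·d_A = (-16.4631,-10.3058)
T_B = V + ((C−V)·d_B)·d_B = V + 35.5590·d_B = (-14.1406,-28.0774)
sweep = 180° − θ = 150.8066°

center=(-17.6159,-19.4940) T_A=(-16.4631,-10.3058) T_B=(-14.1406,-28.0774) sweep=150.8066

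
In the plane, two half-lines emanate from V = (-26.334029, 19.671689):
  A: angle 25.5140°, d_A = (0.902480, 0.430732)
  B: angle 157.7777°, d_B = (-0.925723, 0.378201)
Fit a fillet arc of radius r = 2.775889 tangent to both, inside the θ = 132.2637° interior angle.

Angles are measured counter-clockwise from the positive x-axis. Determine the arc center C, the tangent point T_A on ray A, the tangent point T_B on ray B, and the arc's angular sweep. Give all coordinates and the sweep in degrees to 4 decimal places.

bisector direction at 91.6458° = (-0.028722,0.999587)
center distance |VC| = r/sin(θ/2) = 2.775889/sin(66.1319°) = 3.035487
C = V + |VC|·bis = (-26.4212,22.7059)
T_A = V + ((C−V)·d_A)·d_A = V + 1.2283·d_A = (-25.2255,20.2007)
T_B = V + ((C−V)·d_B)·d_B = V + 1.2283·d_B = (-27.4711,20.1362)
sweep = 180° − θ = 47.7363°

center=(-26.4212,22.7059) T_A=(-25.2255,20.2007) T_B=(-27.4711,20.1362) sweep=47.7363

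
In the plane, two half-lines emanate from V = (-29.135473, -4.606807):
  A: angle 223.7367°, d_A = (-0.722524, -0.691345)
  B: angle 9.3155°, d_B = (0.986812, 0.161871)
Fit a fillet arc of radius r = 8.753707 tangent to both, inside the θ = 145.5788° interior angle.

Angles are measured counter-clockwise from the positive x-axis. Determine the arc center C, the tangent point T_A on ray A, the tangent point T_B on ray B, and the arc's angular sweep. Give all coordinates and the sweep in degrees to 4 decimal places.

center=(-25.0428,-12.8062) T_A=(-31.0946,-6.4814) T_B=(-26.4597,-4.1679) sweep=34.4212

bisector direction at 296.5261° = (0.446605,-0.894731)
center distance |VC| = r/sin(θ/2) = 8.753707/sin(72.7894°) = 9.164039
C = V + |VC|·bis = (-25.0428,-12.8062)
T_A = V + ((C−V)·d_A)·d_A = V + 2.7115·d_A = (-31.0946,-6.4814)
T_B = V + ((C−V)·d_B)·d_B = V + 2.7115·d_B = (-26.4597,-4.1679)
sweep = 180° − θ = 34.4212°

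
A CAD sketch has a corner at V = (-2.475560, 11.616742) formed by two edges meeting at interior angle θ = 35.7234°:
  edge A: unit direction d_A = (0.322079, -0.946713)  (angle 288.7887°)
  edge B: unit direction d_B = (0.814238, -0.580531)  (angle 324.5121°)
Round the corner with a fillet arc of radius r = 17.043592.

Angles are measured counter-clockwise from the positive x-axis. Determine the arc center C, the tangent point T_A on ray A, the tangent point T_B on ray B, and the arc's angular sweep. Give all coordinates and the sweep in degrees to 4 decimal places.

bisector direction at 306.6504° = (0.596931,-0.802293)
center distance |VC| = r/sin(θ/2) = 17.043592/sin(17.8617°) = 55.567186
C = V + |VC|·bis = (30.6942,-32.9644)
T_A = V + ((C−V)·d_A)·d_A = V + 52.8888·d_A = (14.5588,-38.4538)
T_B = V + ((C−V)·d_B)·d_B = V + 52.8888·d_B = (40.5885,-19.0869)
sweep = 180° − θ = 144.2766°

center=(30.6942,-32.9644) T_A=(14.5588,-38.4538) T_B=(40.5885,-19.0869) sweep=144.2766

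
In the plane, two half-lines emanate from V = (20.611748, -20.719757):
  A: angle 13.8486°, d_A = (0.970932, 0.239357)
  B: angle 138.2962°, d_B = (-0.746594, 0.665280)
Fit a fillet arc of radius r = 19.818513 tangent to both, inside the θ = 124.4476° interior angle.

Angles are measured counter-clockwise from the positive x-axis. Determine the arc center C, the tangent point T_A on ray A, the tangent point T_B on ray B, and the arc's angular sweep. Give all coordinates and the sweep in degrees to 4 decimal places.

bisector direction at 76.0724° = (0.240696,0.970601)
center distance |VC| = r/sin(θ/2) = 19.818513/sin(62.2238°) = 22.399504
C = V + |VC|·bis = (26.0032,1.0212)
T_A = V + ((C−V)·d_A)·d_A = V + 10.4386·d_A = (30.7469,-18.2212)
T_B = V + ((C−V)·d_B)·d_B = V + 10.4386·d_B = (12.8184,-13.7752)
sweep = 180° − θ = 55.5524°

center=(26.0032,1.0212) T_A=(30.7469,-18.2212) T_B=(12.8184,-13.7752) sweep=55.5524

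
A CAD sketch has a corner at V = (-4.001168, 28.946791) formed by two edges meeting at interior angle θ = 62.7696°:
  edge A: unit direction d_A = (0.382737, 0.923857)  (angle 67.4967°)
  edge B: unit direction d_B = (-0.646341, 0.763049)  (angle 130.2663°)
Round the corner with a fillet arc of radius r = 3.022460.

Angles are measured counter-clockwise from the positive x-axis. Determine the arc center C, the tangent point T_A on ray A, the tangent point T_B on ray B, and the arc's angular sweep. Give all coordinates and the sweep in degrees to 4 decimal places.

center=(-4.8972,34.6809) T_A=(-2.1049,33.5241) T_B=(-7.2035,32.7273) sweep=117.2304

bisector direction at 98.8815° = (-0.154391,0.988010)
center distance |VC| = r/sin(θ/2) = 3.022460/sin(31.3848°) = 5.803682
C = V + |VC|·bis = (-4.8972,34.6809)
T_A = V + ((C−V)·d_A)·d_A = V + 4.9545·d_A = (-2.1049,33.5241)
T_B = V + ((C−V)·d_B)·d_B = V + 4.9545·d_B = (-7.2035,32.7273)
sweep = 180° − θ = 117.2304°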